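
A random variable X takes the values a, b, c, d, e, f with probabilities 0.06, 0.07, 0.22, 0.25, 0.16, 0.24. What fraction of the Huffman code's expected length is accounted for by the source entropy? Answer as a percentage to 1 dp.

Entropy H = −Σ p log₂ p ≈ 2.4098 bits.
Huffman merges: 3/50+7/100→13/100; 13/100+4/25→29/100; 11/50+6/25→23/50; 1/4+29/100→27/50; 23/50+27/50→1. L = 121/50 ≈ 2.4200.
Efficiency = H/L = 2.4098/2.4200 = 99.6%.

99.6%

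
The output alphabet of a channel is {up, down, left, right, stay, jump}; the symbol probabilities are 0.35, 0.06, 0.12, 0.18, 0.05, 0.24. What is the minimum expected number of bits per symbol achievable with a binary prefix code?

Repeatedly combine the two least-probable nodes; the expected code length is the sum of the merged weights.
merge 1/20 + 3/50 → 11/100
merge 11/100 + 3/25 → 23/100
merge 9/50 + 23/100 → 41/100
merge 6/25 + 7/20 → 59/100
merge 41/100 + 59/100 → 1
L = 11/100 + 23/100 + 41/100 + 59/100 + 1 = 117/50 = 2.34 bits/symbol.

2.34 bits/symbol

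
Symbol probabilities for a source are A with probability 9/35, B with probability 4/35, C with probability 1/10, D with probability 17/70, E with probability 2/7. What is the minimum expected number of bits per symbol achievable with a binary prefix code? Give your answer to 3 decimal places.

Repeatedly combine the two least-probable nodes; the expected code length is the sum of the merged weights.
merge 1/10 + 4/35 → 3/14
merge 3/14 + 17/70 → 16/35
merge 9/35 + 2/7 → 19/35
merge 16/35 + 19/35 → 1
L = 3/14 + 16/35 + 19/35 + 1 = 31/14 ≈ 2.214 bits/symbol.

2.214 bits/symbol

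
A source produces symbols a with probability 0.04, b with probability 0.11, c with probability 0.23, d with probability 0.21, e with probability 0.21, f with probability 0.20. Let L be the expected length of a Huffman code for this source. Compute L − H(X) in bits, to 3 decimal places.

Entropy H = −Σ p log₂ p ≈ 2.4337 bits.
Huffman merges: 1/25+11/100→3/20; 3/20+1/5→7/20; 21/100+21/100→21/50; 23/100+7/20→29/50; 21/50+29/50→1. L = 5/2 ≈ 2.5000.
L − H = 2.5000 − 2.4337 = 0.066 bits.

0.066 bits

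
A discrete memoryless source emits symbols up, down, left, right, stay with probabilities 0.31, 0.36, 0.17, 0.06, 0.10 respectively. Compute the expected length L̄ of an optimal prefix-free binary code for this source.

Repeatedly combine the two least-probable nodes; the expected code length is the sum of the merged weights.
merge 3/50 + 1/10 → 4/25
merge 4/25 + 17/100 → 33/100
merge 31/100 + 33/100 → 16/25
merge 9/25 + 16/25 → 1
L = 4/25 + 33/100 + 16/25 + 1 = 213/100 = 2.13 bits/symbol.

2.13 bits/symbol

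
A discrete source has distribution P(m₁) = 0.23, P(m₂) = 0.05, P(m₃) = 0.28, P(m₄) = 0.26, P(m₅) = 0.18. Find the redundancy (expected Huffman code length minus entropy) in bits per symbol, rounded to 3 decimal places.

0.061 bits

Entropy H = −Σ p log₂ p ≈ 2.1686 bits.
Huffman merges: 1/20+9/50→23/100; 23/100+23/100→23/50; 13/50+7/25→27/50; 23/50+27/50→1. L = 223/100 ≈ 2.2300.
L − H = 2.2300 − 2.1686 = 0.061 bits.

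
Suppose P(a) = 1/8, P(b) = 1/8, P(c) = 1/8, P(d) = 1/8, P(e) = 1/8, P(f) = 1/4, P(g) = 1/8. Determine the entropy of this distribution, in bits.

2.75 bits

Each probability is a power of 1/2, so log₂(1/p) is an integer.
H = Σ p·log₂(1/p) = 1/8·3 + 1/8·3 + 1/8·3 + 1/8·3 + 1/8·3 + 1/4·2 + 1/8·3 = 2.75 bits.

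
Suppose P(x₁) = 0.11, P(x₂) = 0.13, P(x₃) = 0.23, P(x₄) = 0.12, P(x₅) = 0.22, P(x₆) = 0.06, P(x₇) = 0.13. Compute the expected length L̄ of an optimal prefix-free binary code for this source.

2.72 bits/symbol

Repeatedly combine the two least-probable nodes; the expected code length is the sum of the merged weights.
merge 3/50 + 11/100 → 17/100
merge 3/25 + 13/100 → 1/4
merge 13/100 + 17/100 → 3/10
merge 11/50 + 23/100 → 9/20
merge 1/4 + 3/10 → 11/20
merge 9/20 + 11/20 → 1
L = 17/100 + 1/4 + 3/10 + 9/20 + 11/20 + 1 = 68/25 = 2.72 bits/symbol.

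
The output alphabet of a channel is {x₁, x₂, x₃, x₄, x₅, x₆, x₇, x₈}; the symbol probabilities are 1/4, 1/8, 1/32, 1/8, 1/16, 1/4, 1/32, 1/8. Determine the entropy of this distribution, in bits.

2.6875 bits

Each probability is a power of 1/2, so log₂(1/p) is an integer.
H = Σ p·log₂(1/p) = 1/4·2 + 1/8·3 + 1/32·5 + 1/8·3 + 1/16·4 + 1/4·2 + 1/32·5 + 1/8·3 = 2.6875 bits.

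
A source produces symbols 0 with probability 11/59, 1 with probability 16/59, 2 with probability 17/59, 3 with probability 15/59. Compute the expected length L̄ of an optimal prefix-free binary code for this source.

Repeatedly combine the two least-probable nodes; the expected code length is the sum of the merged weights.
merge 11/59 + 15/59 → 26/59
merge 16/59 + 17/59 → 33/59
merge 26/59 + 33/59 → 1
L = 26/59 + 33/59 + 1 = 2 bits/symbol.

2 bits/symbol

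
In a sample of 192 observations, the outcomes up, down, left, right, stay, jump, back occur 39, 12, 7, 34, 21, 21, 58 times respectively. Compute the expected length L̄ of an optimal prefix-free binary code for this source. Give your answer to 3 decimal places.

2.594 bits/symbol

Probabilities are the counts divided by 192.
Repeatedly combine the two least-probable nodes; the expected code length is the sum of the merged weights.
merge 7/192 + 1/16 → 19/192
merge 19/192 + 7/64 → 5/24
merge 7/64 + 17/96 → 55/192
merge 13/64 + 5/24 → 79/192
merge 55/192 + 29/96 → 113/192
merge 79/192 + 113/192 → 1
L = 19/192 + 5/24 + 55/192 + 79/192 + 113/192 + 1 = 83/32 ≈ 2.594 bits/symbol.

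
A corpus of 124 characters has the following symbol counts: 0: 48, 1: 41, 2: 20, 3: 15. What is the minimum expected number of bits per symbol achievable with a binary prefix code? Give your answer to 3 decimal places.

1.895 bits/symbol

Probabilities are the counts divided by 124.
Repeatedly combine the two least-probable nodes; the expected code length is the sum of the merged weights.
merge 15/124 + 5/31 → 35/124
merge 35/124 + 41/124 → 19/31
merge 12/31 + 19/31 → 1
L = 35/124 + 19/31 + 1 = 235/124 ≈ 1.895 bits/symbol.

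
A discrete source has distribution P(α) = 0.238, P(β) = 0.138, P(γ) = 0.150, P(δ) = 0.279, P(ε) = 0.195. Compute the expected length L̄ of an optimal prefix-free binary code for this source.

Repeatedly combine the two least-probable nodes; the expected code length is the sum of the merged weights.
merge 69/500 + 3/20 → 36/125
merge 39/200 + 119/500 → 433/1000
merge 279/1000 + 36/125 → 567/1000
merge 433/1000 + 567/1000 → 1
L = 36/125 + 433/1000 + 567/1000 + 1 = 286/125 = 2.288 bits/symbol.

2.288 bits/symbol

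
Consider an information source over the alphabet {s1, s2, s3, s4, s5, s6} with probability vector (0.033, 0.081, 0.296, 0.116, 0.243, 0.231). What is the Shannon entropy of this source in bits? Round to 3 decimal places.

H = −Σ pᵢ log₂ pᵢ.
−0.033·log₂(0.033) = 0.1624
−0.081·log₂(0.081) = 0.2937
−0.296·log₂(0.296) = 0.5199
−0.116·log₂(0.116) = 0.3605
−0.243·log₂(0.243) = 0.4960
−0.231·log₂(0.231) = 0.4883
Sum ≈ 2.3208 → 2.321 bits.

2.321 bits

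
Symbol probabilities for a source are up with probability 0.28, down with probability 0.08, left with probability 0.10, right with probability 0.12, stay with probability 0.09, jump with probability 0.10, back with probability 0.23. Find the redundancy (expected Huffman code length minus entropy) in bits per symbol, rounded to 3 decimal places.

Entropy H = −Σ p log₂ p ≈ 2.6375 bits.
Huffman merges: 2/25+9/100→17/100; 1/10+1/10→1/5; 3/25+17/100→29/100; 1/5+23/100→43/100; 7/25+29/100→57/100; 43/100+57/100→1. L = 133/50 ≈ 2.6600.
L − H = 2.6600 − 2.6375 = 0.022 bits.

0.022 bits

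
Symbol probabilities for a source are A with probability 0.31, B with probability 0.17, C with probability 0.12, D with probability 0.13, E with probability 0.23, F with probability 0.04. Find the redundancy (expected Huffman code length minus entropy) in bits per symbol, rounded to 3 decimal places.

0.068 bits

Entropy H = −Σ p log₂ p ≈ 2.3815 bits.
Huffman merges: 1/25+3/25→4/25; 13/100+4/25→29/100; 17/100+23/100→2/5; 29/100+31/100→3/5; 2/5+3/5→1. L = 49/20 ≈ 2.4500.
L − H = 2.4500 − 2.3815 = 0.068 bits.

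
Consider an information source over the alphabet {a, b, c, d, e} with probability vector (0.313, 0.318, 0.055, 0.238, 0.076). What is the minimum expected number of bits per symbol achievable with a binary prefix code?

2.131 bits/symbol

Repeatedly combine the two least-probable nodes; the expected code length is the sum of the merged weights.
merge 11/200 + 19/250 → 131/1000
merge 131/1000 + 119/500 → 369/1000
merge 313/1000 + 159/500 → 631/1000
merge 369/1000 + 631/1000 → 1
L = 131/1000 + 369/1000 + 631/1000 + 1 = 2131/1000 = 2.131 bits/symbol.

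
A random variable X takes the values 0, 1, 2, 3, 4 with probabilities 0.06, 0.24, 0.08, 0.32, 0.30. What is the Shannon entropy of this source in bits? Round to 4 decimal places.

H = −Σ pᵢ log₂ pᵢ.
−0.06·log₂(0.06) = 0.2435
−0.24·log₂(0.24) = 0.4941
−0.08·log₂(0.08) = 0.2915
−0.32·log₂(0.32) = 0.5260
−0.30·log₂(0.30) = 0.5211
Sum ≈ 2.0763 → 2.0763 bits.

2.0763 bits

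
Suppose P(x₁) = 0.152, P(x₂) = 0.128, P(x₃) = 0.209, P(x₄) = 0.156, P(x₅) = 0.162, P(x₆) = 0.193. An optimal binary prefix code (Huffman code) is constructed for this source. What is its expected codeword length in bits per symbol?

2.598 bits/symbol

Repeatedly combine the two least-probable nodes; the expected code length is the sum of the merged weights.
merge 16/125 + 19/125 → 7/25
merge 39/250 + 81/500 → 159/500
merge 193/1000 + 209/1000 → 201/500
merge 7/25 + 159/500 → 299/500
merge 201/500 + 299/500 → 1
L = 7/25 + 159/500 + 201/500 + 299/500 + 1 = 1299/500 = 2.598 bits/symbol.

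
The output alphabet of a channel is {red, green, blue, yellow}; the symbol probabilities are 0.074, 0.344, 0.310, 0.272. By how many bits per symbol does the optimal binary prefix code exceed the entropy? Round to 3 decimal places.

Entropy H = −Σ p log₂ p ≈ 1.8423 bits.
Huffman merges: 37/500+34/125→173/500; 31/100+43/125→327/500; 173/500+327/500→1. L = 2 ≈ 2.0000.
L − H = 2.0000 − 1.8423 = 0.158 bits.

0.158 bits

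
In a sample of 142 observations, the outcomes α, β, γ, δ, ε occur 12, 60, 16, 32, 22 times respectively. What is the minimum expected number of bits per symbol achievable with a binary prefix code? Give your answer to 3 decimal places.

2.127 bits/symbol

Probabilities are the counts divided by 142.
Repeatedly combine the two least-probable nodes; the expected code length is the sum of the merged weights.
merge 6/71 + 8/71 → 14/71
merge 11/71 + 14/71 → 25/71
merge 16/71 + 25/71 → 41/71
merge 30/71 + 41/71 → 1
L = 14/71 + 25/71 + 41/71 + 1 = 151/71 ≈ 2.127 bits/symbol.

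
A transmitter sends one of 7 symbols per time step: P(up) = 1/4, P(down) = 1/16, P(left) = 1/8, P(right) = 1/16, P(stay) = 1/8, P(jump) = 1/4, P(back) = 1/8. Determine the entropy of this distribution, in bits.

2.625 bits

Each probability is a power of 1/2, so log₂(1/p) is an integer.
H = Σ p·log₂(1/p) = 1/4·2 + 1/16·4 + 1/8·3 + 1/16·4 + 1/8·3 + 1/4·2 + 1/8·3 = 2.625 bits.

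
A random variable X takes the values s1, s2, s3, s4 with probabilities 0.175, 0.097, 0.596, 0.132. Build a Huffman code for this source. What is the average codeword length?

1.633 bits/symbol

Repeatedly combine the two least-probable nodes; the expected code length is the sum of the merged weights.
merge 97/1000 + 33/250 → 229/1000
merge 7/40 + 229/1000 → 101/250
merge 101/250 + 149/250 → 1
L = 229/1000 + 101/250 + 1 = 1633/1000 = 1.633 bits/symbol.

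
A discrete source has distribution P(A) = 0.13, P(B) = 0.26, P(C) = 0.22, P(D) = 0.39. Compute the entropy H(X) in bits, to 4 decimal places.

H = −Σ pᵢ log₂ pᵢ.
−0.13·log₂(0.13) = 0.3826
−0.26·log₂(0.26) = 0.5053
−0.22·log₂(0.22) = 0.4806
−0.39·log₂(0.39) = 0.5298
Sum ≈ 1.8983 → 1.8983 bits.

1.8983 bits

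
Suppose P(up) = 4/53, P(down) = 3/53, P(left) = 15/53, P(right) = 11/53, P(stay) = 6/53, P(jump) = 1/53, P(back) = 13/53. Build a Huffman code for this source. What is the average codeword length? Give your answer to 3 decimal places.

2.491 bits/symbol

Repeatedly combine the two least-probable nodes; the expected code length is the sum of the merged weights.
merge 1/53 + 3/53 → 4/53
merge 4/53 + 4/53 → 8/53
merge 6/53 + 8/53 → 14/53
merge 11/53 + 13/53 → 24/53
merge 14/53 + 15/53 → 29/53
merge 24/53 + 29/53 → 1
L = 4/53 + 8/53 + 14/53 + 24/53 + 29/53 + 1 = 132/53 ≈ 2.491 bits/symbol.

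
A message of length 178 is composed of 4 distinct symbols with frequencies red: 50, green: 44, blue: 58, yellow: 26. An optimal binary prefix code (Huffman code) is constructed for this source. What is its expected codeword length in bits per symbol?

Probabilities are the counts divided by 178.
Repeatedly combine the two least-probable nodes; the expected code length is the sum of the merged weights.
merge 13/89 + 22/89 → 35/89
merge 25/89 + 29/89 → 54/89
merge 35/89 + 54/89 → 1
L = 35/89 + 54/89 + 1 = 2 bits/symbol.

2 bits/symbol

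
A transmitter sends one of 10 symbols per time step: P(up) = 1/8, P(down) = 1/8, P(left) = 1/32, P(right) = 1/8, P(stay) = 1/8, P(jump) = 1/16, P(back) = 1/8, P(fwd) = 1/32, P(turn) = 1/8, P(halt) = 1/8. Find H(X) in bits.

Each probability is a power of 1/2, so log₂(1/p) is an integer.
H = Σ p·log₂(1/p) = 1/8·3 + 1/8·3 + 1/32·5 + 1/8·3 + 1/8·3 + 1/16·4 + 1/8·3 + 1/32·5 + 1/8·3 + 1/8·3 = 3.1875 bits.

3.1875 bits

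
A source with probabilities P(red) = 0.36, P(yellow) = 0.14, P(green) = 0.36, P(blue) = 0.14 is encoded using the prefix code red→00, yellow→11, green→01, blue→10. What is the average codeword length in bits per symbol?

2 bits/symbol

L̄ = Σ pᵢ·ℓᵢ = 0.36·2 + 0.14·2 + 0.36·2 + 0.14·2 = 2 bits/symbol.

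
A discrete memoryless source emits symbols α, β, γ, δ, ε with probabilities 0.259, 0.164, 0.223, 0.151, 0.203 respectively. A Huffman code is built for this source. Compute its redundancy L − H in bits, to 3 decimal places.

0.021 bits

Entropy H = −Σ p log₂ p ≈ 2.2941 bits.
Huffman merges: 151/1000+41/250→63/200; 203/1000+223/1000→213/500; 259/1000+63/200→287/500; 213/500+287/500→1. L = 463/200 ≈ 2.3150.
L − H = 2.3150 − 2.2941 = 0.021 bits.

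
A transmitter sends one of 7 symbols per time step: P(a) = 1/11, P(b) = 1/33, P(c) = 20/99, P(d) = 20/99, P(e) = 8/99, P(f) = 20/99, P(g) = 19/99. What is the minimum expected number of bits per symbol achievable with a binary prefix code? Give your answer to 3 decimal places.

2.707 bits/symbol

Repeatedly combine the two least-probable nodes; the expected code length is the sum of the merged weights.
merge 1/33 + 8/99 → 1/9
merge 1/11 + 1/9 → 20/99
merge 19/99 + 20/99 → 13/33
merge 20/99 + 20/99 → 40/99
merge 20/99 + 13/33 → 59/99
merge 40/99 + 59/99 → 1
L = 1/9 + 20/99 + 13/33 + 40/99 + 59/99 + 1 = 268/99 ≈ 2.707 bits/symbol.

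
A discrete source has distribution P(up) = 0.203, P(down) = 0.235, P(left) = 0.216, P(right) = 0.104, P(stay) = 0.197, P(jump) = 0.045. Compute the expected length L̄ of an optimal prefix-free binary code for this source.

Repeatedly combine the two least-probable nodes; the expected code length is the sum of the merged weights.
merge 9/200 + 13/125 → 149/1000
merge 149/1000 + 197/1000 → 173/500
merge 203/1000 + 27/125 → 419/1000
merge 47/200 + 173/500 → 581/1000
merge 419/1000 + 581/1000 → 1
L = 149/1000 + 173/500 + 419/1000 + 581/1000 + 1 = 499/200 = 2.495 bits/symbol.

2.495 bits/symbol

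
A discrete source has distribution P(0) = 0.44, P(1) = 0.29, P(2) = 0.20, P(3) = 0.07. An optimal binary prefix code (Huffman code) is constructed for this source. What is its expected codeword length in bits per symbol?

1.83 bits/symbol

Repeatedly combine the two least-probable nodes; the expected code length is the sum of the merged weights.
merge 7/100 + 1/5 → 27/100
merge 27/100 + 29/100 → 14/25
merge 11/25 + 14/25 → 1
L = 27/100 + 14/25 + 1 = 183/100 = 1.83 bits/symbol.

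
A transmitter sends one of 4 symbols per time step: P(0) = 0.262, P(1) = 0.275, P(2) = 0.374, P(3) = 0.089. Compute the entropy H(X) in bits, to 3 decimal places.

1.860 bits

H = −Σ pᵢ log₂ pᵢ.
−0.262·log₂(0.262) = 0.5063
−0.275·log₂(0.275) = 0.5122
−0.374·log₂(0.374) = 0.5307
−0.089·log₂(0.089) = 0.3106
Sum ≈ 1.8597 → 1.860 bits.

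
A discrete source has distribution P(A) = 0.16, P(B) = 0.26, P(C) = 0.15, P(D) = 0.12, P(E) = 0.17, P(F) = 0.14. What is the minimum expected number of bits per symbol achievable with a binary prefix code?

Repeatedly combine the two least-probable nodes; the expected code length is the sum of the merged weights.
merge 3/25 + 7/50 → 13/50
merge 3/20 + 4/25 → 31/100
merge 17/100 + 13/50 → 43/100
merge 13/50 + 31/100 → 57/100
merge 43/100 + 57/100 → 1
L = 13/50 + 31/100 + 43/100 + 57/100 + 1 = 257/100 = 2.57 bits/symbol.

2.57 bits/symbol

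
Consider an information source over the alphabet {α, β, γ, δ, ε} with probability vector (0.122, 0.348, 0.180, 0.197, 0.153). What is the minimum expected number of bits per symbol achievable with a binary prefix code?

2.275 bits/symbol

Repeatedly combine the two least-probable nodes; the expected code length is the sum of the merged weights.
merge 61/500 + 153/1000 → 11/40
merge 9/50 + 197/1000 → 377/1000
merge 11/40 + 87/250 → 623/1000
merge 377/1000 + 623/1000 → 1
L = 11/40 + 377/1000 + 623/1000 + 1 = 91/40 = 2.275 bits/symbol.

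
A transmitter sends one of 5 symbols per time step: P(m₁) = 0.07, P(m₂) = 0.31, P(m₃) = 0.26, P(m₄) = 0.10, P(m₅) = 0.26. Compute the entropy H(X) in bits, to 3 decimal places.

H = −Σ pᵢ log₂ pᵢ.
−0.07·log₂(0.07) = 0.2686
−0.31·log₂(0.31) = 0.5238
−0.26·log₂(0.26) = 0.5053
−0.10·log₂(0.10) = 0.3322
−0.26·log₂(0.26) = 0.5053
Sum ≈ 2.1351 → 2.135 bits.

2.135 bits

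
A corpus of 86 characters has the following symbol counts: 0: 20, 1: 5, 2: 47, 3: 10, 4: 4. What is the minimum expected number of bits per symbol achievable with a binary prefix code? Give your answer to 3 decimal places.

1.779 bits/symbol

Probabilities are the counts divided by 86.
Repeatedly combine the two least-probable nodes; the expected code length is the sum of the merged weights.
merge 2/43 + 5/86 → 9/86
merge 9/86 + 5/43 → 19/86
merge 19/86 + 10/43 → 39/86
merge 39/86 + 47/86 → 1
L = 9/86 + 19/86 + 39/86 + 1 = 153/86 ≈ 1.779 bits/symbol.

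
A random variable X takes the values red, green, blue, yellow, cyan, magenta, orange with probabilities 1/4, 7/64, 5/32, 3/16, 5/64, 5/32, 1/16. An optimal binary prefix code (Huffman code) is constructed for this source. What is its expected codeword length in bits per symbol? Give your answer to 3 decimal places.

2.703 bits/symbol

Repeatedly combine the two least-probable nodes; the expected code length is the sum of the merged weights.
merge 1/16 + 5/64 → 9/64
merge 7/64 + 9/64 → 1/4
merge 5/32 + 5/32 → 5/16
merge 3/16 + 1/4 → 7/16
merge 1/4 + 5/16 → 9/16
merge 7/16 + 9/16 → 1
L = 9/64 + 1/4 + 5/16 + 7/16 + 9/16 + 1 = 173/64 ≈ 2.703 bits/symbol.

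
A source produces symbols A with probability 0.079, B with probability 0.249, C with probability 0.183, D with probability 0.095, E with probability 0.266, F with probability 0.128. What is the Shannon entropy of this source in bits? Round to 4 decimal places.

H = −Σ pᵢ log₂ pᵢ.
−0.079·log₂(0.079) = 0.2893
−0.249·log₂(0.249) = 0.4994
−0.183·log₂(0.183) = 0.4484
−0.095·log₂(0.095) = 0.3226
−0.266·log₂(0.266) = 0.5082
−0.128·log₂(0.128) = 0.3796
Sum ≈ 2.4475 → 2.4475 bits.

2.4475 bits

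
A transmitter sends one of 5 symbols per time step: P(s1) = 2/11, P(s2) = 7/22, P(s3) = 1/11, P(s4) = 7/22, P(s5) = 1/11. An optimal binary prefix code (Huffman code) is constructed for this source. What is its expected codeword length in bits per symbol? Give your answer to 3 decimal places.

2.182 bits/symbol

Repeatedly combine the two least-probable nodes; the expected code length is the sum of the merged weights.
merge 1/11 + 1/11 → 2/11
merge 2/11 + 2/11 → 4/11
merge 7/22 + 7/22 → 7/11
merge 4/11 + 7/11 → 1
L = 2/11 + 4/11 + 7/11 + 1 = 24/11 ≈ 2.182 bits/symbol.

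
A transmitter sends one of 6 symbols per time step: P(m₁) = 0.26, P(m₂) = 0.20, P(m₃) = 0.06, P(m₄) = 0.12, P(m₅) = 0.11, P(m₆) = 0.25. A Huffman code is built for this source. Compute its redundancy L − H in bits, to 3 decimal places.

Entropy H = −Σ p log₂ p ≈ 2.4306 bits.
Huffman merges: 3/50+11/100→17/100; 3/25+17/100→29/100; 1/5+1/4→9/20; 13/50+29/100→11/20; 9/20+11/20→1. L = 123/50 ≈ 2.4600.
L − H = 2.4600 − 2.4306 = 0.029 bits.

0.029 bits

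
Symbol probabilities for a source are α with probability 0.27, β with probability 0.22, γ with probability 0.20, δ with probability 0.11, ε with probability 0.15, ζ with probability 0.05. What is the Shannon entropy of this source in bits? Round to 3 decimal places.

H = −Σ pᵢ log₂ pᵢ.
−0.27·log₂(0.27) = 0.5100
−0.22·log₂(0.22) = 0.4806
−0.20·log₂(0.20) = 0.4644
−0.11·log₂(0.11) = 0.3503
−0.15·log₂(0.15) = 0.4105
−0.05·log₂(0.05) = 0.2161
Sum ≈ 2.4319 → 2.432 bits.

2.432 bits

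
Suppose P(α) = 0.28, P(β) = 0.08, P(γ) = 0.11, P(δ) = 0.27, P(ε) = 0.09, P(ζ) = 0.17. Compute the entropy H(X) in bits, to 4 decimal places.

H = −Σ pᵢ log₂ pᵢ.
−0.28·log₂(0.28) = 0.5142
−0.08·log₂(0.08) = 0.2915
−0.11·log₂(0.11) = 0.3503
−0.27·log₂(0.27) = 0.5100
−0.09·log₂(0.09) = 0.3127
−0.17·log₂(0.17) = 0.4346
Sum ≈ 2.4133 → 2.4133 bits.

2.4133 bits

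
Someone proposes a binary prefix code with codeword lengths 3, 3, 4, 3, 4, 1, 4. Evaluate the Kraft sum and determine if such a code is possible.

With common denominator 2^4 = 16: Σ 2^(−ℓᵢ) = 2/16 + 2/16 + 1/16 + 2/16 + 1/16 + 8/16 + 1/16 = 17/16 = 1.0625.
Kraft's inequality requires Σ ≤ 1; here Σ = 1.0625 > 1, so no such prefix code exists.

1.0625; no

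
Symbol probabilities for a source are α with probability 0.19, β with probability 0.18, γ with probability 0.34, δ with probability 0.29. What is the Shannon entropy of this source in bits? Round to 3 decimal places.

1.948 bits

H = −Σ pᵢ log₂ pᵢ.
−0.19·log₂(0.19) = 0.4552
−0.18·log₂(0.18) = 0.4453
−0.34·log₂(0.34) = 0.5292
−0.29·log₂(0.29) = 0.5179
Sum ≈ 1.9476 → 1.948 bits.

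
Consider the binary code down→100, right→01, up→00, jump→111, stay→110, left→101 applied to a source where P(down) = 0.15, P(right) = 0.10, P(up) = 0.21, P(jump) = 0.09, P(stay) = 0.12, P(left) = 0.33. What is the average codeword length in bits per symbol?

2.69 bits/symbol

L̄ = Σ pᵢ·ℓᵢ = 0.15·3 + 0.10·2 + 0.21·2 + 0.09·3 + 0.12·3 + 0.33·3 = 2.69 bits/symbol.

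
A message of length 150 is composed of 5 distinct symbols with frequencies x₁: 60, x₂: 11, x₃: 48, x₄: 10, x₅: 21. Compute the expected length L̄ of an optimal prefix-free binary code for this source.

2.02 bits/symbol

Probabilities are the counts divided by 150.
Repeatedly combine the two least-probable nodes; the expected code length is the sum of the merged weights.
merge 1/15 + 11/150 → 7/50
merge 7/50 + 7/50 → 7/25
merge 7/25 + 8/25 → 3/5
merge 2/5 + 3/5 → 1
L = 7/50 + 7/25 + 3/5 + 1 = 101/50 = 2.02 bits/symbol.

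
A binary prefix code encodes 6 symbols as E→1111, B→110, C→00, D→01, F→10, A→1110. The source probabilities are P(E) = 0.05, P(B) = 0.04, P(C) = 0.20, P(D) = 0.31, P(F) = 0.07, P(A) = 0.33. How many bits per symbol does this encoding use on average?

L̄ = Σ pᵢ·ℓᵢ = 0.05·4 + 0.04·3 + 0.20·2 + 0.31·2 + 0.07·2 + 0.33·4 = 2.8 bits/symbol.

2.8 bits/symbol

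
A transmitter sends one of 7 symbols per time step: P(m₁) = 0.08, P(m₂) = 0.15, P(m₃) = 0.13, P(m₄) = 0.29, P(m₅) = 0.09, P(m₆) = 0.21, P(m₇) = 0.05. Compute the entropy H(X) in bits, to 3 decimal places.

H = −Σ pᵢ log₂ pᵢ.
−0.08·log₂(0.08) = 0.2915
−0.15·log₂(0.15) = 0.4105
−0.13·log₂(0.13) = 0.3826
−0.29·log₂(0.29) = 0.5179
−0.09·log₂(0.09) = 0.3127
−0.21·log₂(0.21) = 0.4728
−0.05·log₂(0.05) = 0.2161
Sum ≈ 2.6042 → 2.604 bits.

2.604 bits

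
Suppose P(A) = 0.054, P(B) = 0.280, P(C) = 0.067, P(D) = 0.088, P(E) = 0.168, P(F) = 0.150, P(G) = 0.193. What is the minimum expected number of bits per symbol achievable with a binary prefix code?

Repeatedly combine the two least-probable nodes; the expected code length is the sum of the merged weights.
merge 27/500 + 67/1000 → 121/1000
merge 11/125 + 121/1000 → 209/1000
merge 3/20 + 21/125 → 159/500
merge 193/1000 + 209/1000 → 201/500
merge 7/25 + 159/500 → 299/500
merge 201/500 + 299/500 → 1
L = 121/1000 + 209/1000 + 159/500 + 201/500 + 299/500 + 1 = 331/125 = 2.648 bits/symbol.

2.648 bits/symbol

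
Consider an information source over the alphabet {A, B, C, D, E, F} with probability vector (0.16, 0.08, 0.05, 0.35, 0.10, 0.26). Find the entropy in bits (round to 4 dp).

2.2982 bits

H = −Σ pᵢ log₂ pᵢ.
−0.16·log₂(0.16) = 0.4230
−0.08·log₂(0.08) = 0.2915
−0.05·log₂(0.05) = 0.2161
−0.35·log₂(0.35) = 0.5301
−0.10·log₂(0.10) = 0.3322
−0.26·log₂(0.26) = 0.5053
Sum ≈ 2.2982 → 2.2982 bits.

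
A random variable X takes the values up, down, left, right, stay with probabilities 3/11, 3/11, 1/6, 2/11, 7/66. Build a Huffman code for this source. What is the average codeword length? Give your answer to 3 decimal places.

Repeatedly combine the two least-probable nodes; the expected code length is the sum of the merged weights.
merge 7/66 + 1/6 → 3/11
merge 2/11 + 3/11 → 5/11
merge 3/11 + 3/11 → 6/11
merge 5/11 + 6/11 → 1
L = 3/11 + 5/11 + 6/11 + 1 = 25/11 ≈ 2.273 bits/symbol.

2.273 bits/symbol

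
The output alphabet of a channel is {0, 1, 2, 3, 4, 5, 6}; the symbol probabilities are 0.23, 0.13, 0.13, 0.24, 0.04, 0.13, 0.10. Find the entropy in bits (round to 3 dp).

H = −Σ pᵢ log₂ pᵢ.
−0.23·log₂(0.23) = 0.4877
−0.13·log₂(0.13) = 0.3826
−0.13·log₂(0.13) = 0.3826
−0.24·log₂(0.24) = 0.4941
−0.04·log₂(0.04) = 0.1858
−0.13·log₂(0.13) = 0.3826
−0.10·log₂(0.10) = 0.3322
Sum ≈ 2.6477 → 2.648 bits.

2.648 bits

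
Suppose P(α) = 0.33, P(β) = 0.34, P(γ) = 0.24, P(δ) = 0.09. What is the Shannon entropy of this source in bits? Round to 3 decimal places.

H = −Σ pᵢ log₂ pᵢ.
−0.33·log₂(0.33) = 0.5278
−0.34·log₂(0.34) = 0.5292
−0.24·log₂(0.24) = 0.4941
−0.09·log₂(0.09) = 0.3127
Sum ≈ 1.8638 → 1.864 bits.

1.864 bits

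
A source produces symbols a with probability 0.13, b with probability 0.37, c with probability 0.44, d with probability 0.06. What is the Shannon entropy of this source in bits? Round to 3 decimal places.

H = −Σ pᵢ log₂ pᵢ.
−0.13·log₂(0.13) = 0.3826
−0.37·log₂(0.37) = 0.5307
−0.44·log₂(0.44) = 0.5211
−0.06·log₂(0.06) = 0.2435
Sum ≈ 1.6781 → 1.678 bits.

1.678 bits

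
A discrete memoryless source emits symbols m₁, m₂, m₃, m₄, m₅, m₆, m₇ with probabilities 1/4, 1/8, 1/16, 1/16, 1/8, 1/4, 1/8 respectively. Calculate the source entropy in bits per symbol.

2.625 bits

Each probability is a power of 1/2, so log₂(1/p) is an integer.
H = Σ p·log₂(1/p) = 1/4·2 + 1/8·3 + 1/16·4 + 1/16·4 + 1/8·3 + 1/4·2 + 1/8·3 = 2.625 bits.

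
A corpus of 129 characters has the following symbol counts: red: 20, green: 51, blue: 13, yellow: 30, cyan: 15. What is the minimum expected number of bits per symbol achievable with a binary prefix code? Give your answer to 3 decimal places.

2.194 bits/symbol

Probabilities are the counts divided by 129.
Repeatedly combine the two least-probable nodes; the expected code length is the sum of the merged weights.
merge 13/129 + 5/43 → 28/129
merge 20/129 + 28/129 → 16/43
merge 10/43 + 16/43 → 26/43
merge 17/43 + 26/43 → 1
L = 28/129 + 16/43 + 26/43 + 1 = 283/129 ≈ 2.194 bits/symbol.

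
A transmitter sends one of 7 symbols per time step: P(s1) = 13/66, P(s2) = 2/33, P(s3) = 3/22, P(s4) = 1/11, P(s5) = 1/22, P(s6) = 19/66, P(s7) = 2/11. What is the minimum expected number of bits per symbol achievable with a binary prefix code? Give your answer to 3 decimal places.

Repeatedly combine the two least-probable nodes; the expected code length is the sum of the merged weights.
merge 1/22 + 2/33 → 7/66
merge 1/11 + 7/66 → 13/66
merge 3/22 + 2/11 → 7/22
merge 13/66 + 13/66 → 13/33
merge 19/66 + 7/22 → 20/33
merge 13/33 + 20/33 → 1
L = 7/66 + 13/66 + 7/22 + 13/33 + 20/33 + 1 = 173/66 ≈ 2.621 bits/symbol.

2.621 bits/symbol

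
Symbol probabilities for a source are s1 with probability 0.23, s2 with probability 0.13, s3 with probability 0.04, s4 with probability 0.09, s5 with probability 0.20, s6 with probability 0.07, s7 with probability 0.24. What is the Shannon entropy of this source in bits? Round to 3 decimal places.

2.596 bits

H = −Σ pᵢ log₂ pᵢ.
−0.23·log₂(0.23) = 0.4877
−0.13·log₂(0.13) = 0.3826
−0.04·log₂(0.04) = 0.1858
−0.09·log₂(0.09) = 0.3127
−0.20·log₂(0.20) = 0.4644
−0.07·log₂(0.07) = 0.2686
−0.24·log₂(0.24) = 0.4941
Sum ≈ 2.5958 → 2.596 bits.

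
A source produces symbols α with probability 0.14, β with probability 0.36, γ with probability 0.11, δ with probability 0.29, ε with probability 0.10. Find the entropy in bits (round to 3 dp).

2.128 bits

H = −Σ pᵢ log₂ pᵢ.
−0.14·log₂(0.14) = 0.3971
−0.36·log₂(0.36) = 0.5306
−0.11·log₂(0.11) = 0.3503
−0.29·log₂(0.29) = 0.5179
−0.10·log₂(0.10) = 0.3322
Sum ≈ 2.1281 → 2.128 bits.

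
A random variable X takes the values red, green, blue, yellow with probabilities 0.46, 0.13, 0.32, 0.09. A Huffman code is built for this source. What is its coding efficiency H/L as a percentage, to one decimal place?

Entropy H = −Σ p log₂ p ≈ 1.7367 bits.
Huffman merges: 9/100+13/100→11/50; 11/50+8/25→27/50; 23/50+27/50→1. L = 44/25 ≈ 1.7600.
Efficiency = H/L = 1.7367/1.7600 = 98.7%.

98.7%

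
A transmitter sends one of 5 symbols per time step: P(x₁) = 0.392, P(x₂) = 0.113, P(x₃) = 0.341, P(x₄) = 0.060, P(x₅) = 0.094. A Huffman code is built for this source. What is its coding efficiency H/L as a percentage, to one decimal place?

97.5%

Entropy H = −Σ p log₂ p ≈ 1.9785 bits.
Huffman merges: 3/50+47/500→77/500; 113/1000+77/500→267/1000; 267/1000+341/1000→76/125; 49/125+76/125→1. L = 2029/1000 ≈ 2.0290.
Efficiency = H/L = 1.9785/2.0290 = 97.5%.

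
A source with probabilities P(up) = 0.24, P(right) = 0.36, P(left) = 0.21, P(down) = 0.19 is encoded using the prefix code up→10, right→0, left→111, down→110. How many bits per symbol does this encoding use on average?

2.04 bits/symbol

L̄ = Σ pᵢ·ℓᵢ = 0.24·2 + 0.36·1 + 0.21·3 + 0.19·3 = 2.04 bits/symbol.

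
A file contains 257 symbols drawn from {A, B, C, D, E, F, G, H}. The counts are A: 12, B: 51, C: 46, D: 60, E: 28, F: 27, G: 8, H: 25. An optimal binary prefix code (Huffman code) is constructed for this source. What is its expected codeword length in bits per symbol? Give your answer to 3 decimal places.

2.821 bits/symbol

Probabilities are the counts divided by 257.
Repeatedly combine the two least-probable nodes; the expected code length is the sum of the merged weights.
merge 8/257 + 12/257 → 20/257
merge 20/257 + 25/257 → 45/257
merge 27/257 + 28/257 → 55/257
merge 45/257 + 46/257 → 91/257
merge 51/257 + 55/257 → 106/257
merge 60/257 + 91/257 → 151/257
merge 106/257 + 151/257 → 1
L = 20/257 + 45/257 + 55/257 + 91/257 + 106/257 + 151/257 + 1 = 725/257 ≈ 2.821 bits/symbol.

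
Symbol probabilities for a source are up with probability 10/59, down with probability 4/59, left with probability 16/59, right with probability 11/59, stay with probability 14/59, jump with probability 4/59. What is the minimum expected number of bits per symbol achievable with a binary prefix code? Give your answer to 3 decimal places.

2.441 bits/symbol

Repeatedly combine the two least-probable nodes; the expected code length is the sum of the merged weights.
merge 4/59 + 4/59 → 8/59
merge 8/59 + 10/59 → 18/59
merge 11/59 + 14/59 → 25/59
merge 16/59 + 18/59 → 34/59
merge 25/59 + 34/59 → 1
L = 8/59 + 18/59 + 25/59 + 34/59 + 1 = 144/59 ≈ 2.441 bits/symbol.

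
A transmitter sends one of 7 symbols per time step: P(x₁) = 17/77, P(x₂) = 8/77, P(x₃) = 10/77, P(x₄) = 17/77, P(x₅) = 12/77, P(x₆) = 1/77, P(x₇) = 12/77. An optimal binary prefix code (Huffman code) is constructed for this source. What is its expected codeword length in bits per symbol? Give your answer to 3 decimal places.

Repeatedly combine the two least-probable nodes; the expected code length is the sum of the merged weights.
merge 1/77 + 8/77 → 9/77
merge 9/77 + 10/77 → 19/77
merge 12/77 + 12/77 → 24/77
merge 17/77 + 17/77 → 34/77
merge 19/77 + 24/77 → 43/77
merge 34/77 + 43/77 → 1
L = 9/77 + 19/77 + 24/77 + 34/77 + 43/77 + 1 = 206/77 ≈ 2.675 bits/symbol.

2.675 bits/symbol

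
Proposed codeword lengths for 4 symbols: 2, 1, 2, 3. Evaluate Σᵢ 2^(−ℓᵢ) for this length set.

With common denominator 2^3 = 8: Σ 2^(−ℓᵢ) = 2/8 + 4/8 + 2/8 + 1/8 = 9/8 = 1.125.

1.125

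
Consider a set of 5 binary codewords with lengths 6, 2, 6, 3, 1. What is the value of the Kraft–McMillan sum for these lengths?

With common denominator 2^6 = 64: Σ 2^(−ℓᵢ) = 1/64 + 16/64 + 1/64 + 8/64 + 32/64 = 58/64 = 0.90625.

0.90625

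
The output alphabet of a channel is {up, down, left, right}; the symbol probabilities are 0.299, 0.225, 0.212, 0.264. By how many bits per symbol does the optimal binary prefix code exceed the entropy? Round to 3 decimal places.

0.013 bits

Entropy H = −Σ p log₂ p ≈ 1.9867 bits.
Huffman merges: 53/250+9/40→437/1000; 33/125+299/1000→563/1000; 437/1000+563/1000→1. L = 2 ≈ 2.0000.
L − H = 2.0000 − 1.9867 = 0.013 bits.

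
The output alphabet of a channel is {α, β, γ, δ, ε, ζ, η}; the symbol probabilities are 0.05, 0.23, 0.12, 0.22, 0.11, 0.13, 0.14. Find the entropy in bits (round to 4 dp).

H = −Σ pᵢ log₂ pᵢ.
−0.05·log₂(0.05) = 0.2161
−0.23·log₂(0.23) = 0.4877
−0.12·log₂(0.12) = 0.3671
−0.22·log₂(0.22) = 0.4806
−0.11·log₂(0.11) = 0.3503
−0.13·log₂(0.13) = 0.3826
−0.14·log₂(0.14) = 0.3971
Sum ≈ 2.6814 → 2.6814 bits.

2.6814 bits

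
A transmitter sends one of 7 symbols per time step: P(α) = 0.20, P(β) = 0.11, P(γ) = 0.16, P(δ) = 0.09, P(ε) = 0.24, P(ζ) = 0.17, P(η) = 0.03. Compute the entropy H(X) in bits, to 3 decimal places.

2.631 bits

H = −Σ pᵢ log₂ pᵢ.
−0.20·log₂(0.20) = 0.4644
−0.11·log₂(0.11) = 0.3503
−0.16·log₂(0.16) = 0.4230
−0.09·log₂(0.09) = 0.3127
−0.24·log₂(0.24) = 0.4941
−0.17·log₂(0.17) = 0.4346
−0.03·log₂(0.03) = 0.1518
Sum ≈ 2.6308 → 2.631 bits.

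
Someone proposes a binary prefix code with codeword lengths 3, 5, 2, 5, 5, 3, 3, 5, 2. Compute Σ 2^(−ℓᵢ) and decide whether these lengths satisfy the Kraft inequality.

1; yes

With common denominator 2^5 = 32: Σ 2^(−ℓᵢ) = 4/32 + 1/32 + 8/32 + 1/32 + 1/32 + 4/32 + 4/32 + 1/32 + 8/32 = 32/32 = 1.
Kraft's inequality requires Σ ≤ 1; here Σ = 1 ≤ 1, so such a prefix code exists.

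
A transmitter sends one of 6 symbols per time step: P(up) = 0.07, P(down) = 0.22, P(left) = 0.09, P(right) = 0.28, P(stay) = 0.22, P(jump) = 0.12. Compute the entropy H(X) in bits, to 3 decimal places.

H = −Σ pᵢ log₂ pᵢ.
−0.07·log₂(0.07) = 0.2686
−0.22·log₂(0.22) = 0.4806
−0.09·log₂(0.09) = 0.3127
−0.28·log₂(0.28) = 0.5142
−0.22·log₂(0.22) = 0.4806
−0.12·log₂(0.12) = 0.3671
Sum ≈ 2.4236 → 2.424 bits.

2.424 bits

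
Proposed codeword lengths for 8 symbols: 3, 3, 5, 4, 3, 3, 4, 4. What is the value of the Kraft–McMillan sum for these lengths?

0.71875

With common denominator 2^5 = 32: Σ 2^(−ℓᵢ) = 4/32 + 4/32 + 1/32 + 2/32 + 4/32 + 4/32 + 2/32 + 2/32 = 23/32 = 0.71875.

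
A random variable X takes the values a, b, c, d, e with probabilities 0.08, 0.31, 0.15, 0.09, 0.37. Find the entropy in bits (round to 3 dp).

H = −Σ pᵢ log₂ pᵢ.
−0.08·log₂(0.08) = 0.2915
−0.31·log₂(0.31) = 0.5238
−0.15·log₂(0.15) = 0.4105
−0.09·log₂(0.09) = 0.3127
−0.37·log₂(0.37) = 0.5307
Sum ≈ 2.0692 → 2.069 bits.

2.069 bits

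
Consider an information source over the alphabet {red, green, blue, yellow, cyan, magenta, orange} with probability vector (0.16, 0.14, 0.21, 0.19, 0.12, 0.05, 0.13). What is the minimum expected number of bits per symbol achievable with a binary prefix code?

Repeatedly combine the two least-probable nodes; the expected code length is the sum of the merged weights.
merge 1/20 + 3/25 → 17/100
merge 13/100 + 7/50 → 27/100
merge 4/25 + 17/100 → 33/100
merge 19/100 + 21/100 → 2/5
merge 27/100 + 33/100 → 3/5
merge 2/5 + 3/5 → 1
L = 17/100 + 27/100 + 33/100 + 2/5 + 3/5 + 1 = 277/100 = 2.77 bits/symbol.

2.77 bits/symbol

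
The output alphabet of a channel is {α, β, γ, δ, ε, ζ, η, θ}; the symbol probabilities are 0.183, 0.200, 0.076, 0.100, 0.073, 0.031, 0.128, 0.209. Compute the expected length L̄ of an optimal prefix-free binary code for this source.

2.871 bits/symbol

Repeatedly combine the two least-probable nodes; the expected code length is the sum of the merged weights.
merge 31/1000 + 73/1000 → 13/125
merge 19/250 + 1/10 → 22/125
merge 13/125 + 16/125 → 29/125
merge 22/125 + 183/1000 → 359/1000
merge 1/5 + 209/1000 → 409/1000
merge 29/125 + 359/1000 → 591/1000
merge 409/1000 + 591/1000 → 1
L = 13/125 + 22/125 + 29/125 + 359/1000 + 409/1000 + 591/1000 + 1 = 2871/1000 = 2.871 bits/symbol.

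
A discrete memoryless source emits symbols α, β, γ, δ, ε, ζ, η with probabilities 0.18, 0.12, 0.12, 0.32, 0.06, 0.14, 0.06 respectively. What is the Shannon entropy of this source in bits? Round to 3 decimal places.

H = −Σ pᵢ log₂ pᵢ.
−0.18·log₂(0.18) = 0.4453
−0.12·log₂(0.12) = 0.3671
−0.12·log₂(0.12) = 0.3671
−0.32·log₂(0.32) = 0.5260
−0.06·log₂(0.06) = 0.2435
−0.14·log₂(0.14) = 0.3971
−0.06·log₂(0.06) = 0.2435
Sum ≈ 2.5897 → 2.590 bits.

2.590 bits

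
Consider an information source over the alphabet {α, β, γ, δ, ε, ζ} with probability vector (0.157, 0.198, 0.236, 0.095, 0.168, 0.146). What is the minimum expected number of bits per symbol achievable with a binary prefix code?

Repeatedly combine the two least-probable nodes; the expected code length is the sum of the merged weights.
merge 19/200 + 73/500 → 241/1000
merge 157/1000 + 21/125 → 13/40
merge 99/500 + 59/250 → 217/500
merge 241/1000 + 13/40 → 283/500
merge 217/500 + 283/500 → 1
L = 241/1000 + 13/40 + 217/500 + 283/500 + 1 = 1283/500 = 2.566 bits/symbol.

2.566 bits/symbol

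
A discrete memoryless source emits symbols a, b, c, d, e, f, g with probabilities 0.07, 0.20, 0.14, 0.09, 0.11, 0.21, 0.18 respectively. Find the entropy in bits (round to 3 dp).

H = −Σ pᵢ log₂ pᵢ.
−0.07·log₂(0.07) = 0.2686
−0.20·log₂(0.20) = 0.4644
−0.14·log₂(0.14) = 0.3971
−0.09·log₂(0.09) = 0.3127
−0.11·log₂(0.11) = 0.3503
−0.21·log₂(0.21) = 0.4728
−0.18·log₂(0.18) = 0.4453
Sum ≈ 2.7111 → 2.711 bits.

2.711 bits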